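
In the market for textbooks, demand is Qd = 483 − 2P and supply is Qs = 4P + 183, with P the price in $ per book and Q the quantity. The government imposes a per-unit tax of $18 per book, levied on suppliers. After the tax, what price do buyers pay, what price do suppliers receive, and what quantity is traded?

Without the tax, 483 − 2P = 4P + 183 gives 6P = 300, so P* = $50 and Q* = 383.
With the tax collected from suppliers, supply shifts: Qs = 4(P − 18) + 183.
Solving gives Q = 359 with buyers paying $62 and suppliers receiving $44 (the $18 wedge).

Buyers pay $62; suppliers receive $44; quantity = 359.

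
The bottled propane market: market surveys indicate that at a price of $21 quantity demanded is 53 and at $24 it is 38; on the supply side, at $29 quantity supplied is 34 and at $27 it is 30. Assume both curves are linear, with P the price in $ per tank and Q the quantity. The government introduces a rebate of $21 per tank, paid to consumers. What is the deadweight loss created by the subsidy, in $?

Deadweight loss = $315.

Demand slope: (38 − 53)/(24 − 21) = -5, so Qd = 158 − 5P.
Supply slope: (30 − 34)/(27 − 29) = 2, so Qs = 2P − 24.
Without the subsidy, 158 − 5P = 2P − 24 gives 7P = 182, so P* = $26 and Q* = 28.
With a per-unit subsidy paid to consumers, each effectively pays P − 21, so demand becomes Qd = 158 − 5(P − 21).
Solving gives Q = 58 with consumers paying $20 and sellers receiving $41 (the $21 wedge).
Quantity rises by |ΔQ| = |28 − 58| = 30.
DWL = ½ · t · |ΔQ| = ½ · 21 · 30 = $315.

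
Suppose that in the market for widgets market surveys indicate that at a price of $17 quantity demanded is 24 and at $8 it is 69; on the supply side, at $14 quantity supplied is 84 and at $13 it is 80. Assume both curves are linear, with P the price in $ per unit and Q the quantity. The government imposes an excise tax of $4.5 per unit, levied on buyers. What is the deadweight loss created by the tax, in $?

Deadweight loss = $22.5.

Demand slope: (69 − 24)/(8 − 17) = -5, so Qd = 109 − 5P.
Supply slope: (80 − 84)/(13 − 14) = 4, so Qs = 4P + 28.
Without the tax, 109 − 5P = 4P + 28 gives 9P = 81, so P* = $9 and Q* = 64.
With the tax collected from buyers, demand (in seller-price terms) shifts: Qd = 109 − 5(P + 4.5).
New equilibrium: buyers pay $11, suppliers receive $6.5, Q = 54. (Wedge: Pb − Ps = 4.5.)
Quantity falls by |ΔQ| = |64 − 54| = 10.
DWL = ½ · t · |ΔQ| = ½ · 4.5 · 10 = $22.5.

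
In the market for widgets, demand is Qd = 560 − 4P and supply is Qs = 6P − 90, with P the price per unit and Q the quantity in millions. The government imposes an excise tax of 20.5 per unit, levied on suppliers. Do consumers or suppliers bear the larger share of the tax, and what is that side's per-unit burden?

Consumers bear the larger share: 12.3 per unit.

Before the tax: set 560 − 4P = 6P − 90 → P* = 65, Q* = 300.
With the tax collected from suppliers, supply shifts: Qs = 6(P − 20.5) − 90.
Solving gives Q = 250.8 with consumers paying 77.3 and suppliers receiving 56.8 (the 20.5 wedge).
Per-unit burden: consumers 12.3, suppliers 8.2.
Consumers take the larger share because demand is less price-elastic here (demand slope 4 vs supply slope 6).
The less price-elastic side of the market bears the larger share of a per-unit tax.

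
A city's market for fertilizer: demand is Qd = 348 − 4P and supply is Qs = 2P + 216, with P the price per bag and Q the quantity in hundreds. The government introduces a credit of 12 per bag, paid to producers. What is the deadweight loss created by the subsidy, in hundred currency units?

Without the subsidy, 348 − 4P = 2P + 216 gives 6P = 132, so P* = 22 and Q* = 260.
With a per-unit subsidy paid to producers, each receives P + 12 per unit sold, so supply becomes Qs = 2(P + 12) + 216.
Solving gives Q = 276 with consumers paying 18 and producers receiving 30 (the 12 wedge).
Quantity rises by |ΔQ| = |260 − 276| = 16.
DWL = ½ · t · |ΔQ| = ½ · 12 · 16 = 96.

Deadweight loss = 96 hundred.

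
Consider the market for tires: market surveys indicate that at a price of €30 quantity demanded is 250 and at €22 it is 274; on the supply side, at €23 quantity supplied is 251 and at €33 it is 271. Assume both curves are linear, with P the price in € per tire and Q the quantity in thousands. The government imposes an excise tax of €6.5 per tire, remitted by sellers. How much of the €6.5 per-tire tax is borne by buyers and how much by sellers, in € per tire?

Demand slope: (274 − 250)/(22 − 30) = -3, so Qd = 340 − 3P.
Supply slope: (271 − 251)/(33 − 23) = 2, so Qs = 2P + 205.
Without the tax, 340 − 3P = 2P + 205 gives 5P = 135, so P* = €27 and Q* = 259.
With the tax collected from sellers, supply shifts: Qs = 2(P − 6.5) + 205.
Solving gives Q = 251.2 with buyers paying €29.6 and sellers receiving €23.1 (the €6.5 wedge).
Burden on buyers: €2.6; on sellers: €3.9. (They sum to €6.5.)
The less price-elastic side of the market bears the larger share of a per-unit tax.

Buyers bear €2.6 per tire; sellers bear €3.9 per tire.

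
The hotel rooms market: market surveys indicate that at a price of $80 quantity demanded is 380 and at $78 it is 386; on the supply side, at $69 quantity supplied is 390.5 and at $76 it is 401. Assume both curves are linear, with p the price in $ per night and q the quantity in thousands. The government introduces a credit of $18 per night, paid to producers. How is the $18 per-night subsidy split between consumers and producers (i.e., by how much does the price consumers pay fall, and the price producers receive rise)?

Consumers gain $6 per night; producers gain $12 per night.

Demand slope: (386 − 380)/(78 − 80) = -3, so qd = 620 − 3p.
Supply slope: (401 − 390.5)/(76 − 69) = 1.5, so qs = 1.5p + 287.
Without the subsidy, 620 − 3p = 1.5p + 287 gives 4.5p = 333, so p* = $74 and q* = 398.
With a per-unit subsidy paid to producers, each receives p + 18 per unit sold, so supply becomes qs = 1.5(p + 18) + 287.
Solving gives q = 416 with consumers paying $68 and producers receiving $86 (the $18 wedge).
Gain to consumers: $6; to producers: $12. (They sum to $18.)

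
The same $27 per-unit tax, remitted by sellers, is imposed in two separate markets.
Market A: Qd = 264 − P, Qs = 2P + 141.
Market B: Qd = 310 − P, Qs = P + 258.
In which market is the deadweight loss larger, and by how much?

Market A, by $60.75.

Market A: pre-tax P* = $41, Q* = 223; post-tax Q = 205; deadweight loss = $243.
Market B: pre-tax P* = $26, Q* = 284; post-tax Q = 270.5; deadweight loss = $182.25.
Difference: $243 vs $182.25 → market A is larger by $60.75.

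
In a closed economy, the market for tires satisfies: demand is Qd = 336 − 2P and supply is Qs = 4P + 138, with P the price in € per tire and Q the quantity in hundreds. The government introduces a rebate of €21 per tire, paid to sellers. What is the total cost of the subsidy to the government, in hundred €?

Government outlay = €6258 hundred.

Before the subsidy: set 336 − 2P = 4P + 138 → P* = €33, Q* = 270.
With a per-unit subsidy paid to sellers, each receives P + 21 per unit sold, so supply becomes Qs = 4(P + 21) + 138.
New equilibrium: consumers pay €19, sellers receive €40, Q = 298. (Wedge: Pb − Ps = −21.)
Outlay = t · Q = 21 · 298 = €6258.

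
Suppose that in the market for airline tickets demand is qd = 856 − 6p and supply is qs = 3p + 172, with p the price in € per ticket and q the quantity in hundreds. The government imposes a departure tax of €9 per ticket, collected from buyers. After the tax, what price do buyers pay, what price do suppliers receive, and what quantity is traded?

Buyers pay €79; suppliers receive €70; quantity = 382.

Before the tax: set 856 − 6p = 3p + 172 → p* = €76, q* = 400.
With the tax collected from buyers, demand (in seller-price terms) shifts: qd = 856 − 6(p + 9).
New equilibrium: buyers pay €79, suppliers receive €70, q = 382. (Wedge: pb − ps = 9.)
The less price-elastic side of the market bears the larger share of a per-unit tax.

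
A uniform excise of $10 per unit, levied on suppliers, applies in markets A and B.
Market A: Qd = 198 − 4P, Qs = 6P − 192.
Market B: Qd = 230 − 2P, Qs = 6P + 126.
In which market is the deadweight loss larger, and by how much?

Market A, by $45.

Market A: pre-tax P* = $39, Q* = 42; post-tax Q = 18; deadweight loss = $120.
Market B: pre-tax P* = $13, Q* = 204; post-tax Q = 189; deadweight loss = $75.
Difference: $120 vs $75 → market A is larger by $45.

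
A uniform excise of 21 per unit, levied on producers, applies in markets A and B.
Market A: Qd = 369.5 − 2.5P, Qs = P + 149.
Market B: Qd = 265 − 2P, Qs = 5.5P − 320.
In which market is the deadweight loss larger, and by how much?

Market A: pre-tax P* = 63, Q* = 212; post-tax Q = 197; deadweight loss = 157.5.
Market B: pre-tax P* = 78, Q* = 109; post-tax Q = 78.2; deadweight loss = 323.4.
Difference: 157.5 vs 323.4 → market B is larger by 165.9.

Market B, by 165.9.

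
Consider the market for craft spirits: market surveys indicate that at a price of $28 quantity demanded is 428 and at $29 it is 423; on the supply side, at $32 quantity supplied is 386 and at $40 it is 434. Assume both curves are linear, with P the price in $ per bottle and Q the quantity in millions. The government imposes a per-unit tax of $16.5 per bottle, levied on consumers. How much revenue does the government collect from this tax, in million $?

Tax revenue = $5824.5 million.

Demand slope: (423 − 428)/(29 − 28) = -5, so Qd = 568 − 5P.
Supply slope: (434 − 386)/(40 − 32) = 6, so Qs = 6P + 194.
Before the tax: set 568 − 5P = 6P + 194 → P* = $34, Q* = 398.
With the tax collected from consumers, demand (in seller-price terms) shifts: Qd = 568 − 5(P + 16.5).
Solving gives Q = 353 with consumers paying $43 and producers receiving $26.5 (the $16.5 wedge).
Revenue = t · Q = 16.5 · 353 = $5824.5.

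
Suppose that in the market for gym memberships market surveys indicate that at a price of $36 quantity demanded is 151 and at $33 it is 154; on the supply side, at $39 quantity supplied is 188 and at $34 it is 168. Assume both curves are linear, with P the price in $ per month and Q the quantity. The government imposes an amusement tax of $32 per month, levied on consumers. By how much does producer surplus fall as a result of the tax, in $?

Demand slope: (154 − 151)/(33 − 36) = -1, so Qd = 187 − P.
Supply slope: (168 − 188)/(34 − 39) = 4, so Qs = 4P + 32.
Without the tax, 187 − P = 4P + 32 gives 5P = 155, so P* = $31 and Q* = 156.
With the tax collected from consumers, demand (in seller-price terms) shifts: Qd = 187 − (P + 32).
New equilibrium: consumers pay $56.6, suppliers receive $24.6, Q = 130.4. (Wedge: Pb − Ps = 32.)
ΔPS is the trapezoid between Q = 130.4 and Q = 156 of height $6.4: ½ · (156 + 130.4) · 6.4 = $916.48.

Producer surplus falls by $916.48.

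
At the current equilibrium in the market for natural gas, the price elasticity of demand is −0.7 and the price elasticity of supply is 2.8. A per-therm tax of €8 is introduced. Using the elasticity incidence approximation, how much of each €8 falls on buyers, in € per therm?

Incidence ratio: buyers' share ≈ εs / (εs + |εd|) = 2.8 / (2.8 + 0.7) = 0.8.
So buyers bear ≈ 0.8 × €8 = €6.4; producers bear €1.6.

Buyers bear ≈ €6.4 per therm.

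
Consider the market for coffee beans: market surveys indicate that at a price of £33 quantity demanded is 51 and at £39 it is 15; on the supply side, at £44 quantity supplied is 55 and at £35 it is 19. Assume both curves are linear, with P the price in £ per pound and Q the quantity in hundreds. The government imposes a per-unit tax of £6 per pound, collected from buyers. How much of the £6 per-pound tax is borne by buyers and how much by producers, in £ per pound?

Demand slope: (15 − 51)/(39 − 33) = -6, so Qd = 249 − 6P.
Supply slope: (19 − 55)/(35 − 44) = 4, so Qs = 4P − 121.
Before the tax: set 249 − 6P = 4P − 121 → P* = £37, Q* = 27.
With the tax collected from buyers, demand (in seller-price terms) shifts: Qd = 249 − 6(P + 6).
Solving gives Q = 12.6 with buyers paying £39.4 and producers receiving £33.4 (the £6 wedge).
Burden on buyers: £2.4; on producers: £3.6. (They sum to £6.)
The less price-elastic side of the market bears the larger share of a per-unit tax.

Buyers bear £2.4 per pound; producers bear £3.6 per pound.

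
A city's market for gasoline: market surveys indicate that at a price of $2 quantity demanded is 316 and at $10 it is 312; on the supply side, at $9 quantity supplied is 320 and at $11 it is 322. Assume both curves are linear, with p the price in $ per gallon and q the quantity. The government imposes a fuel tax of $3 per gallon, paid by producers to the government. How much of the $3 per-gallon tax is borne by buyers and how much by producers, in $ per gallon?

Demand slope: (312 − 316)/(10 − 2) = -0.5, so qd = 317 − 0.5p.
Supply slope: (322 − 320)/(11 − 9) = 1, so qs = p + 311.
Before the tax: set 317 − 0.5p = p + 311 → p* = $4, q* = 315.
With the tax collected from producers, supply shifts: qs = (p − 3) + 311.
Solving gives q = 314 with buyers paying $6 and producers receiving $3 (the $3 wedge).
Burden on buyers: $2; on producers: $1. (They sum to $3.)
The less price-elastic side of the market bears the larger share of a per-unit tax.

Buyers bear $2 per gallon; producers bear $1 per gallon.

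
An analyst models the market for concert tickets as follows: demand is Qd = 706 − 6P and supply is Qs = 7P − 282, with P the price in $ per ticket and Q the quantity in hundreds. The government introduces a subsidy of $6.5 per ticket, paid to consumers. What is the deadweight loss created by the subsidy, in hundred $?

Before the subsidy: set 706 − 6P = 7P − 282 → P* = $76, Q* = 250.
With a per-unit subsidy paid to consumers, each effectively pays P − 6.5, so demand becomes Qd = 706 − 6(P − 6.5).
Solving gives Q = 271 with consumers paying $72.5 and producers receiving $79 (the $6.5 wedge).
Quantity rises by |ΔQ| = |250 − 271| = 21.
DWL = ½ · t · |ΔQ| = ½ · 6.5 · 21 = $68.25.

Deadweight loss = $68.25 hundred.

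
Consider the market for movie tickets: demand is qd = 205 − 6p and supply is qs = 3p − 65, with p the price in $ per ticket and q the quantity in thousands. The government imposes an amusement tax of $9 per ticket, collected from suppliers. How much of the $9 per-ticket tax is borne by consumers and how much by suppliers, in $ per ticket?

Before the tax: set 205 − 6p = 3p − 65 → p* = $30, q* = 25.
With the tax collected from suppliers, supply shifts: qs = 3(p − 9) − 65.
New equilibrium: consumers pay $33, suppliers receive $24, q = 7. (Wedge: pb − ps = 9.)
Burden on consumers: $3; on suppliers: $6. (They sum to $9.)
The less price-elastic side of the market bears the larger share of a per-unit tax.

Consumers bear $3 per ticket; suppliers bear $6 per ticket.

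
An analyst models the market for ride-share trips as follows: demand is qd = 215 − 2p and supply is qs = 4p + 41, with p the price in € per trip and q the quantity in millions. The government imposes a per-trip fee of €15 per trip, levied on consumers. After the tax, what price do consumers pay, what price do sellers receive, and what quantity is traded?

Before the tax: set 215 − 2p = 4p + 41 → p* = €29, q* = 157.
With the tax collected from consumers, demand (in seller-price terms) shifts: qd = 215 − 2(p + 15).
Solving gives q = 137 with consumers paying €39 and sellers receiving €24 (the €15 wedge).
The less price-elastic side of the market bears the larger share of a per-unit tax.

Consumers pay €39; sellers receive €24; quantity = 137.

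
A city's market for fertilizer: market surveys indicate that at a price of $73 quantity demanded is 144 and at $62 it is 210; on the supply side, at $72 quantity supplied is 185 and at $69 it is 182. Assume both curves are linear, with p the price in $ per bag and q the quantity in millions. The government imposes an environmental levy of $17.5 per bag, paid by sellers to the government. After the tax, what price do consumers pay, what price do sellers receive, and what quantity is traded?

Demand slope: (210 − 144)/(62 − 73) = -6, so qd = 582 − 6p.
Supply slope: (182 − 185)/(69 − 72) = 1, so qs = p + 113.
Without the tax, 582 − 6p = p + 113 gives 7p = 469, so p* = $67 and q* = 180.
With the tax collected from sellers, supply shifts: qs = (p − 17.5) + 113.
New equilibrium: consumers pay $69.5, sellers receive $52, q = 165. (Wedge: pb − ps = 17.5.)
The less price-elastic side of the market bears the larger share of a per-unit tax.

Consumers pay $69.5; sellers receive $52; quantity = 165.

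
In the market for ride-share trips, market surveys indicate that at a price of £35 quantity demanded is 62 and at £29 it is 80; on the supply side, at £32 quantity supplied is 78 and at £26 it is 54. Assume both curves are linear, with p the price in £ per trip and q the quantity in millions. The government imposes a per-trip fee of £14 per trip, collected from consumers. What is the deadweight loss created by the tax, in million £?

Deadweight loss = £168 million.

Demand slope: (80 − 62)/(29 − 35) = -3, so qd = 167 − 3p.
Supply slope: (54 − 78)/(26 − 32) = 4, so qs = 4p − 50.
Without the tax, 167 − 3p = 4p − 50 gives 7p = 217, so p* = £31 and q* = 74.
With the tax collected from consumers, demand (in seller-price terms) shifts: qd = 167 − 3(p + 14).
New equilibrium: consumers pay £39, sellers receive £25, q = 50. (Wedge: pb − ps = 14.)
Quantity falls by |ΔQ| = |74 − 50| = 24.
DWL = ½ · t · |ΔQ| = ½ · 14 · 24 = £168.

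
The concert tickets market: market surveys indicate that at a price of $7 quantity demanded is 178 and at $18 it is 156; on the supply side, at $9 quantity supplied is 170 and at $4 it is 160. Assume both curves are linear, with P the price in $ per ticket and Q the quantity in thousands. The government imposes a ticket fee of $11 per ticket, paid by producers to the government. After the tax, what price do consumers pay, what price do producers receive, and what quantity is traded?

Consumers pay $15.5; producers receive $4.5; quantity = 161.

Demand slope: (156 − 178)/(18 − 7) = -2, so Qd = 192 − 2P.
Supply slope: (160 − 170)/(4 − 9) = 2, so Qs = 2P + 152.
Before the tax: set 192 − 2P = 2P + 152 → P* = $10, Q* = 172.
With the tax collected from producers, supply shifts: Qs = 2(P − 11) + 152.
Solving gives Q = 161 with consumers paying $15.5 and producers receiving $4.5 (the $11 wedge).
The less price-elastic side of the market bears the larger share of a per-unit tax.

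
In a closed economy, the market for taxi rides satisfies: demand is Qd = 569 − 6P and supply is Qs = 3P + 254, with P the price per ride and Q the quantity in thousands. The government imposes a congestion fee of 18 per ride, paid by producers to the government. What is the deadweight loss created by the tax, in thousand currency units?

Deadweight loss = 324 thousand.

Before the tax: set 569 − 6P = 3P + 254 → P* = 35, Q* = 359.
With the tax collected from producers, supply shifts: Qs = 3(P − 18) + 254.
Solving gives Q = 323 with consumers paying 41 and producers receiving 23 (the 18 wedge).
Quantity falls by |ΔQ| = |359 − 323| = 36.
DWL = ½ · t · |ΔQ| = ½ · 18 · 36 = 324.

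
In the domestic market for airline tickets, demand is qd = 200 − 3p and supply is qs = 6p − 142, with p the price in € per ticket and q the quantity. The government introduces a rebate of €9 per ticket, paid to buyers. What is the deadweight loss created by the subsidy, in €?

Before the subsidy: set 200 − 3p = 6p − 142 → p* = €38, q* = 86.
With a per-unit subsidy paid to buyers, each effectively pays p − 9, so demand becomes qd = 200 − 3(p − 9).
Solving gives q = 104 with buyers paying €32 and suppliers receiving €41 (the €9 wedge).
Quantity rises by |ΔQ| = |86 − 104| = 18.
DWL = ½ · t · |ΔQ| = ½ · 9 · 18 = €81.

Deadweight loss = €81.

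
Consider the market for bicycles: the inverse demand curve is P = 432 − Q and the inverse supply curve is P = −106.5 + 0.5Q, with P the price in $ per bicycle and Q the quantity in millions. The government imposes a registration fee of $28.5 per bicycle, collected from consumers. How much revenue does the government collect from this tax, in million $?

Rewrite in direct form: Qd = 432 − P and Qs = 2P + 213.
Before the tax: set 432 − P = 2P + 213 → P* = $73, Q* = 359.
With the tax collected from consumers, demand (in seller-price terms) shifts: Qd = 432 − (P + 28.5).
New equilibrium: consumers pay $92, sellers receive $63.5, Q = 340. (Wedge: Pb − Ps = 28.5.)
Revenue = t · Q = 28.5 · 340 = $9690.

Tax revenue = $9690 million.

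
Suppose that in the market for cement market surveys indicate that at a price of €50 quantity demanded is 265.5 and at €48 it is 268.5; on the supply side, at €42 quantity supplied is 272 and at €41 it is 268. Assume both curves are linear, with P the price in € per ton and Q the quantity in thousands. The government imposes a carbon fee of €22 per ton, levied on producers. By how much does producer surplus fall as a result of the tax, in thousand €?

Demand slope: (268.5 − 265.5)/(48 − 50) = -1.5, so Qd = 340.5 − 1.5P.
Supply slope: (268 − 272)/(41 − 42) = 4, so Qs = 4P + 104.
Before the tax: set 340.5 − 1.5P = 4P + 104 → P* = €43, Q* = 276.
With the tax collected from producers, supply shifts: Qs = 4(P − 22) + 104.
Solving gives Q = 252 with buyers paying €59 and producers receiving €37 (the €22 wedge).
ΔPS is the trapezoid between Q = 252 and Q = 276 of height €6: ½ · (276 + 252) · 6 = €1584.

Producer surplus falls by €1584 thousand.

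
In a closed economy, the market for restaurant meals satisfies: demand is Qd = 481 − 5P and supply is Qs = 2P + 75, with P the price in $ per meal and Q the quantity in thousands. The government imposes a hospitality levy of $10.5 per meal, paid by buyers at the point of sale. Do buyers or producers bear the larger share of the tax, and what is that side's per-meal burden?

Producers bear the larger share: $7.5 per meal.

Before the tax: set 481 − 5P = 2P + 75 → P* = $58, Q* = 191.
With the tax collected from buyers, demand (in seller-price terms) shifts: Qd = 481 − 5(P + 10.5).
Solving gives Q = 176 with buyers paying $61 and producers receiving $50.5 (the $10.5 wedge).
Per-meal burden: buyers $3, producers $7.5.
Producers take the larger share because supply is less price-elastic here (demand slope 5 vs supply slope 2).
The less price-elastic side of the market bears the larger share of a per-unit tax.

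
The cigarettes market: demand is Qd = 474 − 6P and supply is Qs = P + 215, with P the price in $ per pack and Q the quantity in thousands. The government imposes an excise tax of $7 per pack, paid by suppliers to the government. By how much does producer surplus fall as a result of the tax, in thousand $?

Producer surplus falls by $1494 thousand.

Without the tax, 474 − 6P = P + 215 gives 7P = 259, so P* = $37 and Q* = 252.
With the tax collected from suppliers, supply shifts: Qs = (P − 7) + 215.
Solving gives Q = 246 with buyers paying $38 and suppliers receiving $31 (the $7 wedge).
ΔPS is the trapezoid between Q = 246 and Q = 252 of height $6: ½ · (252 + 246) · 6 = $1494.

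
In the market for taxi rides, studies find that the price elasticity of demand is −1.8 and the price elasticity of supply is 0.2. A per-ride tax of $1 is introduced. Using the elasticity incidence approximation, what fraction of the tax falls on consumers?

Incidence ratio: consumers' share ≈ εs / (εs + |εd|) = 0.2 / (0.2 + 1.8) = 0.1.
Supply is the less elastic side, so consumers bear the smaller share.

Consumers' share ≈ 0.1.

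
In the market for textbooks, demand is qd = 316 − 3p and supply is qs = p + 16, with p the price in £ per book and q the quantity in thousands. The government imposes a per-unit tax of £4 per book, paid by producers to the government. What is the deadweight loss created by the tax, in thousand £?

Without the tax, 316 − 3p = p + 16 gives 4p = 300, so p* = £75 and q* = 91.
With the tax collected from producers, supply shifts: qs = (p − 4) + 16.
New equilibrium: buyers pay £76, producers receive £72, q = 88. (Wedge: pb − ps = 4.)
Quantity falls by |ΔQ| = |91 − 88| = 3.
DWL = ½ · t · |ΔQ| = ½ · 4 · 3 = £6.

Deadweight loss = £6 thousand.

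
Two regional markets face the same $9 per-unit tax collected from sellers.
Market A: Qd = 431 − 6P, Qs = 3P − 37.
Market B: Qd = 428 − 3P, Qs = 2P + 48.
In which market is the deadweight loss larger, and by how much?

Market A, by $32.4.

Market A: pre-tax P* = $52, Q* = 119; post-tax Q = 101; deadweight loss = $81.
Market B: pre-tax P* = $76, Q* = 200; post-tax Q = 189.2; deadweight loss = $48.6.
Difference: $81 vs $48.6 → market A is larger by $32.4.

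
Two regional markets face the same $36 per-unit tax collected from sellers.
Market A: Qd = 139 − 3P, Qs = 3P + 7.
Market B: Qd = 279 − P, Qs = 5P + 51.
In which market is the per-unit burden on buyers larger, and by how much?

Market A: pre-tax P* = $22, Q* = 73; post-tax Q = 19; per-unit burden on buyers = $18.
Market B: pre-tax P* = $38, Q* = 241; post-tax Q = 211; per-unit burden on buyers = $30.
Difference: $18 vs $30 → market B is larger by $12.

Market B, by $12.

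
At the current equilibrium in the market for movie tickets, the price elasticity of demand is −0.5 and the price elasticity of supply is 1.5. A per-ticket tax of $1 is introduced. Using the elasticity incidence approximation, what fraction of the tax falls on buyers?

Buyers' share ≈ 0.75.

Incidence ratio: buyers' share ≈ εs / (εs + |εd|) = 1.5 / (1.5 + 0.5) = 0.75.
Supply is the more elastic side, so buyers bear the larger share.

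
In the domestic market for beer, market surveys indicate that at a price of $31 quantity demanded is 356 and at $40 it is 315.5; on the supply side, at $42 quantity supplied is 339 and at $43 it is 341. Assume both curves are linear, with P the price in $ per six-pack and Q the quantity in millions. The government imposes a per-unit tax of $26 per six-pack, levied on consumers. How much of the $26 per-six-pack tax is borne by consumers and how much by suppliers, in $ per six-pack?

Demand slope: (315.5 − 356)/(40 − 31) = -4.5, so Qd = 495.5 − 4.5P.
Supply slope: (341 − 339)/(43 − 42) = 2, so Qs = 2P + 255.
Before the tax: set 495.5 − 4.5P = 2P + 255 → P* = $37, Q* = 329.
With the tax collected from consumers, demand (in seller-price terms) shifts: Qd = 495.5 − 4.5(P + 26).
New equilibrium: consumers pay $45, suppliers receive $19, Q = 293. (Wedge: Pb − Ps = 26.)
Burden on consumers: $8; on suppliers: $18. (They sum to $26.)
The less price-elastic side of the market bears the larger share of a per-unit tax.

Consumers bear $8 per six-pack; suppliers bear $18 per six-pack.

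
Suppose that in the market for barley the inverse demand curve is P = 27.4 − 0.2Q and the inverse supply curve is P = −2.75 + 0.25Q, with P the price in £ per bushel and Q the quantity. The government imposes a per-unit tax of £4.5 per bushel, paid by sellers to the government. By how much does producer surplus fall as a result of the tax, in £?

Rewrite in direct form: Qd = 137 − 5P and Qs = 4P + 11.
Without the tax, 137 − 5P = 4P + 11 gives 9P = 126, so P* = £14 and Q* = 67.
With the tax collected from sellers, supply shifts: Qs = 4(P − 4.5) + 11.
Solving gives Q = 57 with buyers paying £16 and sellers receiving £11.5 (the £4.5 wedge).
ΔPS is the trapezoid between Q = 57 and Q = 67 of height £2.5: ½ · (67 + 57) · 2.5 = £155.

Producer surplus falls by £155.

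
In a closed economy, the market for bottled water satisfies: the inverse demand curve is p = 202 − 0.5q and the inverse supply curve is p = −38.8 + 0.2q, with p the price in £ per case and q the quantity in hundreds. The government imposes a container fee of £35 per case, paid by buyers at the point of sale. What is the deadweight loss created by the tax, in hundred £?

Inverting to q(p) form: qd = 404 − 2p; qs = 5p + 194.
Without the tax, 404 − 2p = 5p + 194 gives 7p = 210, so p* = £30 and q* = 344.
With the tax collected from buyers, demand (in seller-price terms) shifts: qd = 404 − 2(p + 35).
Solving gives q = 294 with buyers paying £55 and sellers receiving £20 (the £35 wedge).
Quantity falls by |ΔQ| = |344 − 294| = 50.
DWL = ½ · t · |ΔQ| = ½ · 35 · 50 = £875.

Deadweight loss = £875 hundred.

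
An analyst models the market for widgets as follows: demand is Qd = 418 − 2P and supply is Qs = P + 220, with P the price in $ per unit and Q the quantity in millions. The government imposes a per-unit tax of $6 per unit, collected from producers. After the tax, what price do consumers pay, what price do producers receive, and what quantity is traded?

Without the tax, 418 − 2P = P + 220 gives 3P = 198, so P* = $66 and Q* = 286.
With the tax collected from producers, supply shifts: Qs = (P − 6) + 220.
Solving gives Q = 282 with consumers paying $68 and producers receiving $62 (the $6 wedge).

Consumers pay $68; producers receive $62; quantity = 282.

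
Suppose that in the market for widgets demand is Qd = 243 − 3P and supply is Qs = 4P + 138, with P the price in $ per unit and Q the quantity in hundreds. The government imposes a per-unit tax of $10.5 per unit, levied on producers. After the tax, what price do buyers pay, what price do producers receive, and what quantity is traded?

Before the tax: set 243 − 3P = 4P + 138 → P* = $15, Q* = 198.
With the tax collected from producers, supply shifts: Qs = 4(P − 10.5) + 138.
New equilibrium: buyers pay $21, producers receive $10.5, Q = 180. (Wedge: Pb − Ps = 10.5.)
The less price-elastic side of the market bears the larger share of a per-unit tax.

Buyers pay $21; producers receive $10.5; quantity = 180.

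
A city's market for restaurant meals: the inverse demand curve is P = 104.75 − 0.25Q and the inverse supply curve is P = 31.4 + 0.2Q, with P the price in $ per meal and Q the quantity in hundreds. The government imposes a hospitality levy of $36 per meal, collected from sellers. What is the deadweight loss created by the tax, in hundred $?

Deadweight loss = $1440 hundred.

Inverting to Q(P) form: Qd = 419 − 4P; Qs = 5P − 157.
Before the tax: set 419 − 4P = 5P − 157 → P* = $64, Q* = 163.
With the tax collected from sellers, supply shifts: Qs = 5(P − 36) − 157.
New equilibrium: consumers pay $84, sellers receive $48, Q = 83. (Wedge: Pb − Ps = 36.)
Quantity falls by |ΔQ| = |163 − 83| = 80.
DWL = ½ · t · |ΔQ| = ½ · 36 · 80 = $1440.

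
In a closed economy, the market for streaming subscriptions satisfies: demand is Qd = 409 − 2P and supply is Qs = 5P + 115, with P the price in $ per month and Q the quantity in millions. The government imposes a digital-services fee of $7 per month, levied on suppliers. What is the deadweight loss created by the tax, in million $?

Deadweight loss = $35 million.

Without the tax, 409 − 2P = 5P + 115 gives 7P = 294, so P* = $42 and Q* = 325.
With the tax collected from suppliers, supply shifts: Qs = 5(P − 7) + 115.
New equilibrium: consumers pay $47, suppliers receive $40, Q = 315. (Wedge: Pb − Ps = 7.)
Quantity falls by |ΔQ| = |325 − 315| = 10.
DWL = ½ · t · |ΔQ| = ½ · 7 · 10 = $35.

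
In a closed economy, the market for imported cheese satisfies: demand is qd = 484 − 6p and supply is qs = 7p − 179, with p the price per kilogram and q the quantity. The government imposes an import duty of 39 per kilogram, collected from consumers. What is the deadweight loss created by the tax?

Deadweight loss = 2457.

Before the tax: set 484 − 6p = 7p − 179 → p* = 51, q* = 178.
With the tax collected from consumers, demand (in seller-price terms) shifts: qd = 484 − 6(p + 39).
Solving gives q = 52 with consumers paying 72 and sellers receiving 33 (the 39 wedge).
Quantity falls by |ΔQ| = |178 − 52| = 126.
DWL = ½ · t · |ΔQ| = ½ · 39 · 126 = 2457.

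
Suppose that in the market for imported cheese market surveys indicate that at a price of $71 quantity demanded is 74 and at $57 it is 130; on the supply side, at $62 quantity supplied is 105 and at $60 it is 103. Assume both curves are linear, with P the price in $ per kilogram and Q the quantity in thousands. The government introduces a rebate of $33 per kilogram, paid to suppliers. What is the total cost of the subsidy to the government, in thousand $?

Government outlay = $4369.2 thousand.

Demand slope: (130 − 74)/(57 − 71) = -4, so Qd = 358 − 4P.
Supply slope: (103 − 105)/(60 − 62) = 1, so Qs = P + 43.
Before the subsidy: set 358 − 4P = P + 43 → P* = $63, Q* = 106.
With a per-unit subsidy paid to suppliers, each receives P + 33 per unit sold, so supply becomes Qs = (P + 33) + 43.
New equilibrium: consumers pay $56.4, suppliers receive $89.4, Q = 132.4. (Wedge: Pb − Ps = −33.)
Outlay = t · Q = 33 · 132.4 = $4369.2.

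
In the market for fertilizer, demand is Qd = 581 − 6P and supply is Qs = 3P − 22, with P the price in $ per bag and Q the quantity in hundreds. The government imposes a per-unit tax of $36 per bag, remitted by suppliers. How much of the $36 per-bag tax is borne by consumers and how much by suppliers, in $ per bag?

Without the tax, 581 − 6P = 3P − 22 gives 9P = 603, so P* = $67 and Q* = 179.
With the tax collected from suppliers, supply shifts: Qs = 3(P − 36) − 22.
Solving gives Q = 107 with consumers paying $79 and suppliers receiving $43 (the $36 wedge).
Burden on consumers: $12; on suppliers: $24. (They sum to $36.)
The less price-elastic side of the market bears the larger share of a per-unit tax.

Consumers bear $12 per bag; suppliers bear $24 per bag.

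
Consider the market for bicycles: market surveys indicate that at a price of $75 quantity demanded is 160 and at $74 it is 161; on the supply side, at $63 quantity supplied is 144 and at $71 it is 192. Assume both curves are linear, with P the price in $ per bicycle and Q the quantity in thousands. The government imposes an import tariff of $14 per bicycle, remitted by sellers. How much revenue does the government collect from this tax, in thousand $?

Demand slope: (161 − 160)/(74 − 75) = -1, so Qd = 235 − P.
Supply slope: (192 − 144)/(71 − 63) = 6, so Qs = 6P − 234.
Without the tax, 235 − P = 6P − 234 gives 7P = 469, so P* = $67 and Q* = 168.
With the tax collected from sellers, supply shifts: Qs = 6(P − 14) − 234.
New equilibrium: consumers pay $79, sellers receive $65, Q = 156. (Wedge: Pb − Ps = 14.)
Revenue = t · Q = 14 · 156 = $2184.

Tax revenue = $2184 thousand.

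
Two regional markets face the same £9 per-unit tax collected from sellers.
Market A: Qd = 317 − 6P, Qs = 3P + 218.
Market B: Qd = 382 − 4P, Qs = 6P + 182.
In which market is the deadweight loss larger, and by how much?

Market B, by £16.2.

Market A: pre-tax P* = £11, Q* = 251; post-tax Q = 233; deadweight loss = £81.
Market B: pre-tax P* = £20, Q* = 302; post-tax Q = 280.4; deadweight loss = £97.2.
Difference: £81 vs £97.2 → market B is larger by £16.2.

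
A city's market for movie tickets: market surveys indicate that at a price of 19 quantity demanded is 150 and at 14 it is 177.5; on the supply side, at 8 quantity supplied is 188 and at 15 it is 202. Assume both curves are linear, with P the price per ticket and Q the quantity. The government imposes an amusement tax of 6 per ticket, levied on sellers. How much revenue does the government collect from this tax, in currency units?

Demand slope: (177.5 − 150)/(14 − 19) = -5.5, so Qd = 254.5 − 5.5P.
Supply slope: (202 − 188)/(15 − 8) = 2, so Qs = 2P + 172.
Without the tax, 254.5 − 5.5P = 2P + 172 gives 7.5P = 82.5, so P* = 11 and Q* = 194.
With the tax collected from sellers, supply shifts: Qs = 2(P − 6) + 172.
Solving gives Q = 185.2 with buyers paying 12.6 and sellers receiving 6.6 (the 6 wedge).
Revenue = t · Q = 6 · 185.2 = 1111.2.

Tax revenue = 1111.2.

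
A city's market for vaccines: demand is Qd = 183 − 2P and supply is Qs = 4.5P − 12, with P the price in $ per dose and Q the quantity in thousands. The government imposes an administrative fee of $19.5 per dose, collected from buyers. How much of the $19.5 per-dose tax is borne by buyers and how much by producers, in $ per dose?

Without the tax, 183 − 2P = 4.5P − 12 gives 6.5P = 195, so P* = $30 and Q* = 123.
With the tax collected from buyers, demand (in seller-price terms) shifts: Qd = 183 − 2(P + 19.5).
New equilibrium: buyers pay $43.5, producers receive $24, Q = 96. (Wedge: Pb − Ps = 19.5.)
Burden on buyers: $13.5; on producers: $6. (They sum to $19.5.)
The less price-elastic side of the market bears the larger share of a per-unit tax.

Buyers bear $13.5 per dose; producers bear $6 per dose.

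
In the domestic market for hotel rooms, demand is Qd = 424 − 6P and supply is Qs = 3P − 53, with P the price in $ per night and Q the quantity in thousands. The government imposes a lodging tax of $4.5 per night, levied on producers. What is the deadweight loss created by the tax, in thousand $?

Without the tax, 424 − 6P = 3P − 53 gives 9P = 477, so P* = $53 and Q* = 106.
With the tax collected from producers, supply shifts: Qs = 3(P − 4.5) − 53.
Solving gives Q = 97 with buyers paying $54.5 and producers receiving $50 (the $4.5 wedge).
Quantity falls by |ΔQ| = |106 − 97| = 9.
DWL = ½ · t · |ΔQ| = ½ · 4.5 · 9 = $20.25.

Deadweight loss = $20.25 thousand.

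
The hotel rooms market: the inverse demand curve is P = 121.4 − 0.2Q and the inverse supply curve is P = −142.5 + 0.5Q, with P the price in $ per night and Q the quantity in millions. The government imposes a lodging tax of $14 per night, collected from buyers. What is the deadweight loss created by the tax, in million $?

Deadweight loss = $140 million.

Rewrite in direct form: Qd = 607 − 5P and Qs = 2P + 285.
Without the tax, 607 − 5P = 2P + 285 gives 7P = 322, so P* = $46 and Q* = 377.
With the tax collected from buyers, demand (in seller-price terms) shifts: Qd = 607 − 5(P + 14).
New equilibrium: buyers pay $50, suppliers receive $36, Q = 357. (Wedge: Pb − Ps = 14.)
Quantity falls by |ΔQ| = |377 − 357| = 20.
DWL = ½ · t · |ΔQ| = ½ · 14 · 20 = $140.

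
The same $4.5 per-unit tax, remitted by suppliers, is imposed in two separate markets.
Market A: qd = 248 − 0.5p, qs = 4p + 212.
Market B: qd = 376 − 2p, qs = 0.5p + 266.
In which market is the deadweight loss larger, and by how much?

Market A: pre-tax p* = $8, q* = 244; post-tax q = 242; deadweight loss = $4.5.
Market B: pre-tax p* = $44, q* = 288; post-tax q = 286.2; deadweight loss = $4.05.
Difference: $4.5 vs $4.05 → market A is larger by $0.45.

Market A, by $0.45.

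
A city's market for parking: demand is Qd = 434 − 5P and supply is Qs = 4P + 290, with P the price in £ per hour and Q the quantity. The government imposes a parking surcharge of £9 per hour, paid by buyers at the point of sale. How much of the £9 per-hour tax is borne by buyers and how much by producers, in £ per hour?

Before the tax: set 434 − 5P = 4P + 290 → P* = £16, Q* = 354.
With the tax collected from buyers, demand (in seller-price terms) shifts: Qd = 434 − 5(P + 9).
Solving gives Q = 334 with buyers paying £20 and producers receiving £11 (the £9 wedge).
Burden on buyers: £4; on producers: £5. (They sum to £9.)
The less price-elastic side of the market bears the larger share of a per-unit tax.

Buyers bear £4 per hour; producers bear £5 per hour.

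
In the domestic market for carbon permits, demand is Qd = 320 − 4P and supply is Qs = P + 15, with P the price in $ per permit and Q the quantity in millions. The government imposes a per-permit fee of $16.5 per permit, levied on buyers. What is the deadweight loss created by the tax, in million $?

Deadweight loss = $108.9 million.

Before the tax: set 320 − 4P = P + 15 → P* = $61, Q* = 76.
With the tax collected from buyers, demand (in seller-price terms) shifts: Qd = 320 − 4(P + 16.5).
New equilibrium: buyers pay $64.3, sellers receive $47.8, Q = 62.8. (Wedge: Pb − Ps = 16.5.)
Quantity falls by |ΔQ| = |76 − 62.8| = 13.2.
DWL = ½ · t · |ΔQ| = ½ · 16.5 · 13.2 = $108.9.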